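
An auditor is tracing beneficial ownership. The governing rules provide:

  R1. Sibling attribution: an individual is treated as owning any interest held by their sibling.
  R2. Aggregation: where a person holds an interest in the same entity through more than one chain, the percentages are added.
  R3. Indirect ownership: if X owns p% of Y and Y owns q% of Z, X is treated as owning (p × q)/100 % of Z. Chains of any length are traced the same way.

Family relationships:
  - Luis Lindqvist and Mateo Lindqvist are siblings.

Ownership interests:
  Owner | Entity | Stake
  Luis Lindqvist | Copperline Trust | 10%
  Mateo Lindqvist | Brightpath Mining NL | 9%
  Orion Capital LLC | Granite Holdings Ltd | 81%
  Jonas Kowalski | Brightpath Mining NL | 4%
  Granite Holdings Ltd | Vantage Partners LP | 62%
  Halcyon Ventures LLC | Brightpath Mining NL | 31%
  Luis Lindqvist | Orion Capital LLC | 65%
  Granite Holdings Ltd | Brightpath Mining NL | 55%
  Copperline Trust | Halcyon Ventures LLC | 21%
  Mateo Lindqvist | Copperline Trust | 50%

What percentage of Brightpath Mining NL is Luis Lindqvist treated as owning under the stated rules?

By sibling attribution (R1), Luis Lindqvist is treated as also owning Mateo Lindqvist's interest in Copperline Trust, giving 10% + 50% = 60%.
By sibling attribution (R1), Luis Lindqvist is treated as owning Mateo Lindqvist's 9% interest in Brightpath Mining NL.
Chain via Copperline Trust → Halcyon Ventures LLC (R3): 60% × 21% × 31% = 3.906% of Brightpath Mining NL.
Chain via Orion Capital LLC → Granite Holdings Ltd (R3): 65% × 81% × 55% = 28.9575% of Brightpath Mining NL.
Direct interest in Brightpath Mining NL: 9%.
Aggregating (R2): 3.906% + 28.9575% + 9% = 41.8635%.

41.8635%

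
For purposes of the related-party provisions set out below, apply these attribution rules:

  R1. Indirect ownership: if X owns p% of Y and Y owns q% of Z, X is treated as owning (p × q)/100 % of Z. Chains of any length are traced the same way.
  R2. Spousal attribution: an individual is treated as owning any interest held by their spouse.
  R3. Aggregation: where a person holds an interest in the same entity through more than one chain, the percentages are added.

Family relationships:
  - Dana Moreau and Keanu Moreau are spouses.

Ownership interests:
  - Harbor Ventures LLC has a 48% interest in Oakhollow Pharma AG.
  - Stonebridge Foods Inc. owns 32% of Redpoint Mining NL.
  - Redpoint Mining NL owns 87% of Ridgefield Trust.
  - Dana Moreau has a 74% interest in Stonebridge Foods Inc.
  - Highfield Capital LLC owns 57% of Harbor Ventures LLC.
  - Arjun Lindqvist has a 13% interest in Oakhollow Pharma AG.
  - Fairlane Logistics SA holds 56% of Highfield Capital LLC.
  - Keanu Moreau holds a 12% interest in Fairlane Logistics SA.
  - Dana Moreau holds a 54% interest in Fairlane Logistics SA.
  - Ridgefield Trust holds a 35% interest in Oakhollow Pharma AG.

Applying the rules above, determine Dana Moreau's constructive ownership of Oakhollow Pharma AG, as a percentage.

17.322816%

By spousal attribution (R2), Dana Moreau is treated as also owning Keanu Moreau's interest in Fairlane Logistics SA, giving 54% + 12% = 66%.
Chain via Fairlane Logistics SA → Highfield Capital LLC → Harbor Ventures LLC (R1): 66% × 56% × 57% × 48% = 10.112256% of Oakhollow Pharma AG.
Chain via Stonebridge Foods Inc. → Redpoint Mining NL → Ridgefield Trust (R1): 74% × 32% × 87% × 35% = 7.21056% of Oakhollow Pharma AG.
Aggregating (R3): 10.112256% + 7.21056% = 17.322816%.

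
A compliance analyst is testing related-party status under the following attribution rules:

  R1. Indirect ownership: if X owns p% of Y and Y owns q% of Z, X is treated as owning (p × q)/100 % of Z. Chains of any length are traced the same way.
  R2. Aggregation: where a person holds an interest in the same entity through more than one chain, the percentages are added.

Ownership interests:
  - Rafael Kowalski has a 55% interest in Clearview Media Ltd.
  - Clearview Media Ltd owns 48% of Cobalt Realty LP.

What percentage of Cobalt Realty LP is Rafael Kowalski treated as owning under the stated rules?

Chain via Clearview Media Ltd (R1): 55% × 48% = 26.4% of Cobalt Realty LP.

26.4%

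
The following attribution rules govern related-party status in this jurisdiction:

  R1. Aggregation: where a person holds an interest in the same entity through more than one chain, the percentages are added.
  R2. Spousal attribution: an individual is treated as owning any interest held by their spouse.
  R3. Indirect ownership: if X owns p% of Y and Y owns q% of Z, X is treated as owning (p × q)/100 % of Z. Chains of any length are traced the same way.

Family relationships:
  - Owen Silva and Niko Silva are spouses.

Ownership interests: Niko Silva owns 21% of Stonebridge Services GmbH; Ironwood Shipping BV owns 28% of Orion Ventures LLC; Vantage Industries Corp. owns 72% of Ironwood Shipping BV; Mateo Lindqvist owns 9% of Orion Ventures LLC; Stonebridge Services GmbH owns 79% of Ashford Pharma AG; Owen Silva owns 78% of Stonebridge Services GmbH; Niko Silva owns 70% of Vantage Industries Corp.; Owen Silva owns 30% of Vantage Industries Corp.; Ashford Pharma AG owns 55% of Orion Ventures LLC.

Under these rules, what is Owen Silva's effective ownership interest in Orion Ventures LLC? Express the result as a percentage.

63.1755%

By spousal attribution (R2), Owen Silva is treated as also owning Niko Silva's interest in Stonebridge Services GmbH, giving 78% + 21% = 99%.
By spousal attribution (R2), Owen Silva is treated as also owning Niko Silva's interest in Vantage Industries Corp, giving 30% + 70% = 100%.
Chain via Stonebridge Services GmbH → Ashford Pharma AG (R3): 99% × 79% × 55% = 43.0155% of Orion Ventures LLC.
Chain via Vantage Industries Corp. → Ironwood Shipping BV (R3): 100% × 72% × 28% = 20.16% of Orion Ventures LLC.
Aggregating (R1): 43.0155% + 20.16% = 63.1755%.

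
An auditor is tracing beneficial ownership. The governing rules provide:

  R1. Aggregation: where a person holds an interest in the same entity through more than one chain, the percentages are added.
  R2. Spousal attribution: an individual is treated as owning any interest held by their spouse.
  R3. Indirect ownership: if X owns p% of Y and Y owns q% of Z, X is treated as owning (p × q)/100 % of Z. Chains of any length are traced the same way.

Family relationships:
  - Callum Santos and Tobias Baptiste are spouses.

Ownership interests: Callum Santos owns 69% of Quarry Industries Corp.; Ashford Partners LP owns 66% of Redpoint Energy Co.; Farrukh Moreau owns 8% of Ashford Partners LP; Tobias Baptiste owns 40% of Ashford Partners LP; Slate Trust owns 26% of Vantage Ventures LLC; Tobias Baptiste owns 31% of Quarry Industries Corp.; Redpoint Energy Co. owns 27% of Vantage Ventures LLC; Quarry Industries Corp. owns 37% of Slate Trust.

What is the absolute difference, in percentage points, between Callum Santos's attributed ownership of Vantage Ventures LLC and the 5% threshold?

11.748

By spousal attribution (R2), Callum Santos is treated as also owning Tobias Baptiste's interest in Quarry Industries Corp, giving 69% + 31% = 100%.
By spousal attribution (R2), Callum Santos is treated as owning Tobias Baptiste's 40% interest in Ashford Partners LP.
Chain via Quarry Industries Corp. → Slate Trust (R3): 100% × 37% × 26% = 9.62% of Vantage Ventures LLC.
Chain via Ashford Partners LP → Redpoint Energy Co. (R3): 40% × 66% × 27% = 7.128% of Vantage Ventures LLC.
Aggregating (R1): 9.62% + 7.128% = 16.748%.
16.748% exceeds the 5% threshold by 11.748 percentage points.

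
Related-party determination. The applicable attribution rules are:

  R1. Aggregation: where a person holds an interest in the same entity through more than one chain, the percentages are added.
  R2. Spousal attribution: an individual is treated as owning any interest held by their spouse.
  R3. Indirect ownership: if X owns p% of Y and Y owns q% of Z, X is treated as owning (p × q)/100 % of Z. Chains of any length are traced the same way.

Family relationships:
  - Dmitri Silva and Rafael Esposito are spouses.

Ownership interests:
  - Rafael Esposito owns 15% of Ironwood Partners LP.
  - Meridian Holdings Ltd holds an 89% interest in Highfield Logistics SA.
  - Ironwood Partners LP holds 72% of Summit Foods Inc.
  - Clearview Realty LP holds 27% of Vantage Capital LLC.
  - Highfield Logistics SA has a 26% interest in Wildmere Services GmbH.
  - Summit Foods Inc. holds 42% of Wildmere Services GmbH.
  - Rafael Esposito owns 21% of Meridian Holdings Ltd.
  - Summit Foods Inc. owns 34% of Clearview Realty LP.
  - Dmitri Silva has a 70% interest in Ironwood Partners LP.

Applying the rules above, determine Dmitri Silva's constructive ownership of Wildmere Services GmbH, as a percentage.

30.5634%

By spousal attribution (R2), Dmitri Silva is treated as also owning Rafael Esposito's interest in Ironwood Partners LP, giving 70% + 15% = 85%.
By spousal attribution (R2), Dmitri Silva is treated as owning Rafael Esposito's 21% interest in Meridian Holdings Ltd.
Chain via Ironwood Partners LP → Summit Foods Inc. (R3): 85% × 72% × 42% = 25.704% of Wildmere Services GmbH.
Chain via Meridian Holdings Ltd → Highfield Logistics SA (R3): 21% × 89% × 26% = 4.8594% of Wildmere Services GmbH.
Aggregating (R1): 25.704% + 4.8594% = 30.5634%.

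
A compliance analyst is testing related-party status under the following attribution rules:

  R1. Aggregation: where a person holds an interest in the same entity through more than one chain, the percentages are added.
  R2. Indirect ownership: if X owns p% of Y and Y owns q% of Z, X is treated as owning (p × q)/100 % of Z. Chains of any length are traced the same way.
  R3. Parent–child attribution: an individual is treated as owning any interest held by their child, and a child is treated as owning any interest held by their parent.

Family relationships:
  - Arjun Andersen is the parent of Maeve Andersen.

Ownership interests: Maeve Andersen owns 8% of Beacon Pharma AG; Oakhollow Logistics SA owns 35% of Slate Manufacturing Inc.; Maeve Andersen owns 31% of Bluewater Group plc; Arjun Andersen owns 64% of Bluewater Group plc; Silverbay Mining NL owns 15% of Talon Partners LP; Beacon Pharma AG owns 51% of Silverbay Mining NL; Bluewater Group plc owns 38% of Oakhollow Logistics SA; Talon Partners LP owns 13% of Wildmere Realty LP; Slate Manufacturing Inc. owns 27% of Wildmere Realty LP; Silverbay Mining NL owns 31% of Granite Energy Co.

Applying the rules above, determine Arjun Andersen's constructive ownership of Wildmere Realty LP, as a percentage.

By parent–child attribution (R3), Arjun Andersen is treated as also owning Maeve Andersen's interest in Bluewater Group plc, giving 64% + 31% = 95%.
By parent–child attribution (R3), Arjun Andersen is treated as owning Maeve Andersen's 8% interest in Beacon Pharma AG.
Chain via Bluewater Group plc → Oakhollow Logistics SA → Slate Manufacturing Inc. (R2): 95% × 38% × 35% × 27% = 3.41145% of Wildmere Realty LP.
Chain via Beacon Pharma AG → Silverbay Mining NL → Talon Partners LP (R2): 8% × 51% × 15% × 13% = 0.07956% of Wildmere Realty LP.
Aggregating (R1): 3.41145% + 0.07956% = 3.49101%.

3.49101%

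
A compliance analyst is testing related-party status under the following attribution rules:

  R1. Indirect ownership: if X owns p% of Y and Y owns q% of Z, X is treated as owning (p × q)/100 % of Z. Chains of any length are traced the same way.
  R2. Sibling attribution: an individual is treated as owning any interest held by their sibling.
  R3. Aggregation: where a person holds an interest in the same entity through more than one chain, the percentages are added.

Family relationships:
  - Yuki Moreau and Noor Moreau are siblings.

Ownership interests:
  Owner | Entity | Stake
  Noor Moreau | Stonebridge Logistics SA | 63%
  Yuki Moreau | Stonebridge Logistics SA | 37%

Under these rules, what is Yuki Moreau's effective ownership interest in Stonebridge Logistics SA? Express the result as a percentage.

By sibling attribution (R2), Yuki Moreau is treated as also owning Noor Moreau's interest in Stonebridge Logistics SA, giving 37% + 63% = 100%.
Direct interest in Stonebridge Logistics SA: 100%.

100%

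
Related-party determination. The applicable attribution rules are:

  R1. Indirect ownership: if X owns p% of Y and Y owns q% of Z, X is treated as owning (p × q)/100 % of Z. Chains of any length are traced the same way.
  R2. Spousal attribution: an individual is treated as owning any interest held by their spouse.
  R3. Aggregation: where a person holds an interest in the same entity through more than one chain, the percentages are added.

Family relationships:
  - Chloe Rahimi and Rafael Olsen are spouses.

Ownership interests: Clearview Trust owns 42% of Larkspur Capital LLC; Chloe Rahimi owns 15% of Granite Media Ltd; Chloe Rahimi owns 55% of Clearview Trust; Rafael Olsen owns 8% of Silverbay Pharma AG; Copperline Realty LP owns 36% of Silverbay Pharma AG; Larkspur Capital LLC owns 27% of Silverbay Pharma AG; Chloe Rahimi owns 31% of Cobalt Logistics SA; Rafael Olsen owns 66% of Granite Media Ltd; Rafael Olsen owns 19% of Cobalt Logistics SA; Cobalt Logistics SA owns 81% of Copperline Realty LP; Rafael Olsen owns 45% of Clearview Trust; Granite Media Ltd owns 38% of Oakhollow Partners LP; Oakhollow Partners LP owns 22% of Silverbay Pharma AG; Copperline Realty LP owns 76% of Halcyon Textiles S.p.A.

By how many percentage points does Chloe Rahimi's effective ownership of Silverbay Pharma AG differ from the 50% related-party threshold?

By spousal attribution (R2), Chloe Rahimi is treated as also owning Rafael Olsen's interest in Granite Media Ltd, giving 15% + 66% = 81%.
By spousal attribution (R2), Chloe Rahimi is treated as also owning Rafael Olsen's interest in Clearview Trust, giving 55% + 45% = 100%.
By spousal attribution (R2), Chloe Rahimi is treated as also owning Rafael Olsen's interest in Cobalt Logistics SA, giving 31% + 19% = 50%.
By spousal attribution (R2), Chloe Rahimi is treated as owning Rafael Olsen's 8% interest in Silverbay Pharma AG.
Chain via Granite Media Ltd → Oakhollow Partners LP (R1): 81% × 38% × 22% = 6.7716% of Silverbay Pharma AG.
Chain via Clearview Trust → Larkspur Capital LLC (R1): 100% × 42% × 27% = 11.34% of Silverbay Pharma AG.
Chain via Cobalt Logistics SA → Copperline Realty LP (R1): 50% × 81% × 36% = 14.58% of Silverbay Pharma AG.
Direct interest in Silverbay Pharma AG: 8%.
Aggregating (R3): 6.7716% + 11.34% + 14.58% + 8% = 40.6916%.
40.6916% falls short of the 50% threshold by 9.3084 percentage points.

9.3084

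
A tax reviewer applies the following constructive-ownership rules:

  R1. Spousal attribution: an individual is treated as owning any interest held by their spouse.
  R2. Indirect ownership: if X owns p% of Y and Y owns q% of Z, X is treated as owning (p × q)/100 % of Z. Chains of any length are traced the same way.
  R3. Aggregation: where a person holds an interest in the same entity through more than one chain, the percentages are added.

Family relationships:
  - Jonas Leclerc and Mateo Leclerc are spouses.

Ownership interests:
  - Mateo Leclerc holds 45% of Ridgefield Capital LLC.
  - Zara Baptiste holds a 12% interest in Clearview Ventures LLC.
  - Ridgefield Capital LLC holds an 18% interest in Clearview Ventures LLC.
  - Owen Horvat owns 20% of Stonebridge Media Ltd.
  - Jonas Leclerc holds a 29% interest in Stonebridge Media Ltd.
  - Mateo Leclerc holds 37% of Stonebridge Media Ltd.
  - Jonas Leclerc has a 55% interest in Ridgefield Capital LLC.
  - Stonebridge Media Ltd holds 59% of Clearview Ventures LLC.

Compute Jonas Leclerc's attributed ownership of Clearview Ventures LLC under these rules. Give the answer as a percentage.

56.94%

By spousal attribution (R1), Jonas Leclerc is treated as also owning Mateo Leclerc's interest in Ridgefield Capital LLC, giving 55% + 45% = 100%.
By spousal attribution (R1), Jonas Leclerc is treated as also owning Mateo Leclerc's interest in Stonebridge Media Ltd, giving 29% + 37% = 66%.
Chain via Ridgefield Capital LLC (R2): 100% × 18% = 18% of Clearview Ventures LLC.
Chain via Stonebridge Media Ltd (R2): 66% × 59% = 38.94% of Clearview Ventures LLC.
Aggregating (R3): 18% + 38.94% = 56.94%.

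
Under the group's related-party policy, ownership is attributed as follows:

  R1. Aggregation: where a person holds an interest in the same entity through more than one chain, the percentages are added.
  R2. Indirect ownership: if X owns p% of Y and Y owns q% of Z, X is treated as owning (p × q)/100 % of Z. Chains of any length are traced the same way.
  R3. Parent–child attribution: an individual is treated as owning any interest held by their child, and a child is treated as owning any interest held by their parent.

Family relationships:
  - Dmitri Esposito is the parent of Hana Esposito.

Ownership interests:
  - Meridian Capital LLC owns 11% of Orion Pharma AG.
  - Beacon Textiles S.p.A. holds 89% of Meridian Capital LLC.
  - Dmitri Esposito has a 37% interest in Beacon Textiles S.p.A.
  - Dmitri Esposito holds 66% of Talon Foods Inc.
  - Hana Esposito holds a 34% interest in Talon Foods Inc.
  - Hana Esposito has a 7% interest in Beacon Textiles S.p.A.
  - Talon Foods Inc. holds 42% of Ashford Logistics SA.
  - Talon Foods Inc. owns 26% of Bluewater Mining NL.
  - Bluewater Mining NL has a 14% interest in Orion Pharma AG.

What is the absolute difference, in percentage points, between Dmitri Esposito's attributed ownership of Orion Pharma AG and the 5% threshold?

2.9476

By parent–child attribution (R3), Dmitri Esposito is treated as also owning Hana Esposito's interest in Talon Foods Inc, giving 66% + 34% = 100%.
By parent–child attribution (R3), Dmitri Esposito is treated as also owning Hana Esposito's interest in Beacon Textiles S.p.A, giving 37% + 7% = 44%.
Chain via Talon Foods Inc. → Bluewater Mining NL (R2): 100% × 26% × 14% = 3.64% of Orion Pharma AG.
Chain via Beacon Textiles S.p.A. → Meridian Capital LLC (R2): 44% × 89% × 11% = 4.3076% of Orion Pharma AG.
Aggregating (R1): 3.64% + 4.3076% = 7.9476%.
7.9476% exceeds the 5% threshold by 2.9476 percentage points.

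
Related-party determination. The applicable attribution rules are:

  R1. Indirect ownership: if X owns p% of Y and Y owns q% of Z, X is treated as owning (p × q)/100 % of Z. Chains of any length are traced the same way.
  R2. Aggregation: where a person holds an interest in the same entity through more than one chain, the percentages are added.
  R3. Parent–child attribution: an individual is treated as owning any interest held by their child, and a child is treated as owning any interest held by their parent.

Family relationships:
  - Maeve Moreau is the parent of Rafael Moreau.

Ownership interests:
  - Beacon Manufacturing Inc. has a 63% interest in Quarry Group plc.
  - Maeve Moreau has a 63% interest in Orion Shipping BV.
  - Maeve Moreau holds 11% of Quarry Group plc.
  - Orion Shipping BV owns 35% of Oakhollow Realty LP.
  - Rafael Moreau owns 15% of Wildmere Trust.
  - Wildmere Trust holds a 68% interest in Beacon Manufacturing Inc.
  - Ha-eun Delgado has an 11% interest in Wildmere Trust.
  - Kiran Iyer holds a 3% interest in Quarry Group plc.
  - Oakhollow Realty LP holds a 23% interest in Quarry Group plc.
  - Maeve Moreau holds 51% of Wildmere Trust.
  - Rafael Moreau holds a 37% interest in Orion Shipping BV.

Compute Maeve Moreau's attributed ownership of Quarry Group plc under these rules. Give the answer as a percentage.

By parent–child attribution (R3), Maeve Moreau is treated as also owning Rafael Moreau's interest in Orion Shipping BV, giving 63% + 37% = 100%.
By parent–child attribution (R3), Maeve Moreau is treated as also owning Rafael Moreau's interest in Wildmere Trust, giving 51% + 15% = 66%.
Chain via Orion Shipping BV → Oakhollow Realty LP (R1): 100% × 35% × 23% = 8.05% of Quarry Group plc.
Chain via Wildmere Trust → Beacon Manufacturing Inc. (R1): 66% × 68% × 63% = 28.2744% of Quarry Group plc.
Direct interest in Quarry Group plc: 11%.
Aggregating (R2): 8.05% + 28.2744% + 11% = 47.3244%.

47.3244%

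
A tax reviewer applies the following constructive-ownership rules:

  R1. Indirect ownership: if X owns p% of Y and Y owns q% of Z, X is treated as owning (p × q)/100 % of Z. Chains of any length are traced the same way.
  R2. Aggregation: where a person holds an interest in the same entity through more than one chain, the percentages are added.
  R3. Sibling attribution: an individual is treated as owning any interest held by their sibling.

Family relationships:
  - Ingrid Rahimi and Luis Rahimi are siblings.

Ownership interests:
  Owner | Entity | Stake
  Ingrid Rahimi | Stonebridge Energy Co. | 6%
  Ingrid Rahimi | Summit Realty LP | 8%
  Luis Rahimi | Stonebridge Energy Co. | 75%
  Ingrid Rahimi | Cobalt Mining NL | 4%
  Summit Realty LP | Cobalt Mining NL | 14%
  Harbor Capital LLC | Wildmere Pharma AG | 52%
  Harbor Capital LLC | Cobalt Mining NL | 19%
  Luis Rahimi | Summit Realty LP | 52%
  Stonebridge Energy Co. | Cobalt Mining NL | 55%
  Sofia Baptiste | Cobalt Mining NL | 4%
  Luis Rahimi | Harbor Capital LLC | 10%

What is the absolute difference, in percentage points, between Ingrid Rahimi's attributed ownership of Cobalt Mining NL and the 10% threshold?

By sibling attribution (R3), Ingrid Rahimi is treated as also owning Luis Rahimi's interest in Summit Realty LP, giving 8% + 52% = 60%.
By sibling attribution (R3), Ingrid Rahimi is treated as also owning Luis Rahimi's interest in Stonebridge Energy Co, giving 6% + 75% = 81%.
By sibling attribution (R3), Ingrid Rahimi is treated as owning Luis Rahimi's 10% interest in Harbor Capital LLC.
Chain via Summit Realty LP (R1): 60% × 14% = 8.4% of Cobalt Mining NL.
Chain via Stonebridge Energy Co. (R1): 81% × 55% = 44.55% of Cobalt Mining NL.
Direct interest in Cobalt Mining NL: 4%.
Chain via Harbor Capital LLC (R1): 10% × 19% = 1.9% of Cobalt Mining NL.
Aggregating (R2): 8.4% + 44.55% + 4% + 1.9% = 58.85%.
58.85% exceeds the 10% threshold by 48.85 percentage points.

48.85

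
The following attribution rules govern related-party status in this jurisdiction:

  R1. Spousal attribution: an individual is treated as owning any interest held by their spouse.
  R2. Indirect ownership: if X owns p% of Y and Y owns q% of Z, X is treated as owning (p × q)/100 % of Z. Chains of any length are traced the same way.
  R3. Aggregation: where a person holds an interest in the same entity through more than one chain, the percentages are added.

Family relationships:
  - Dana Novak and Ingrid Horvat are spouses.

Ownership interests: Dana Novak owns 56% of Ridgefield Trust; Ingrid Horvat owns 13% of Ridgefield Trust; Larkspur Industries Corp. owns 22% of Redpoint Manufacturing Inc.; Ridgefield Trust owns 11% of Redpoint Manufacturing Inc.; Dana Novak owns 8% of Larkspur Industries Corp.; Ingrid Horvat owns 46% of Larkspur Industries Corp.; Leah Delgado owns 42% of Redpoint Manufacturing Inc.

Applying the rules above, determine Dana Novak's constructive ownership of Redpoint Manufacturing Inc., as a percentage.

19.47%

By spousal attribution (R1), Dana Novak is treated as also owning Ingrid Horvat's interest in Larkspur Industries Corp, giving 8% + 46% = 54%.
By spousal attribution (R1), Dana Novak is treated as also owning Ingrid Horvat's interest in Ridgefield Trust, giving 56% + 13% = 69%.
Chain via Larkspur Industries Corp. (R2): 54% × 22% = 11.88% of Redpoint Manufacturing Inc.
Chain via Ridgefield Trust (R2): 69% × 11% = 7.59% of Redpoint Manufacturing Inc.
Aggregating (R3): 11.88% + 7.59% = 19.47%.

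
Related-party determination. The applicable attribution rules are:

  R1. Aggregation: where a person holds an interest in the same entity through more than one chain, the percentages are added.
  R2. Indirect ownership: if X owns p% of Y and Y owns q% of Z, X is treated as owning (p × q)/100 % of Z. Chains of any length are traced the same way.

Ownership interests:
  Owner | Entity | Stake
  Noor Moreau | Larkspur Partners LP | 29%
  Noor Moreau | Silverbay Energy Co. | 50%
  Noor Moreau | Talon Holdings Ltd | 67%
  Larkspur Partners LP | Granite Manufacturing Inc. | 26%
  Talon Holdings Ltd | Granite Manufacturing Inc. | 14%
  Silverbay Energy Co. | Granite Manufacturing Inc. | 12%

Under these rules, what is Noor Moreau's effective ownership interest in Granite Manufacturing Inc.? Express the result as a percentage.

Chain via Talon Holdings Ltd (R2): 67% × 14% = 9.38% of Granite Manufacturing Inc.
Chain via Silverbay Energy Co. (R2): 50% × 12% = 6% of Granite Manufacturing Inc.
Chain via Larkspur Partners LP (R2): 29% × 26% = 7.54% of Granite Manufacturing Inc.
Aggregating (R1): 9.38% + 6% + 7.54% = 22.92%.

22.92%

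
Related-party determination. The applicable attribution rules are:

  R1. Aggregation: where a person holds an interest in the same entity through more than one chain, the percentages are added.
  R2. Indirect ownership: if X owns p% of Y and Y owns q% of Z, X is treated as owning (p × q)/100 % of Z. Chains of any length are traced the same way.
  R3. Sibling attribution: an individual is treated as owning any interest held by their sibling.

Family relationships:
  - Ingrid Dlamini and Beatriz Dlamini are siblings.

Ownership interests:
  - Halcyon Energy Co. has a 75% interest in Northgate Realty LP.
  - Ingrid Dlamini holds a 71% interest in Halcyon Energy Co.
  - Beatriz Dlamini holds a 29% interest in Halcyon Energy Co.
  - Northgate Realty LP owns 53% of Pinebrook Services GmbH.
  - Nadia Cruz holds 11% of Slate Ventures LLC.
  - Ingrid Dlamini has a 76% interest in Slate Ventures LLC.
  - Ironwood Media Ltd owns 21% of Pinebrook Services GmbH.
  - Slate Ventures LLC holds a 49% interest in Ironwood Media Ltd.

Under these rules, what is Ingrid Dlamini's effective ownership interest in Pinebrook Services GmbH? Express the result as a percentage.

47.5704%

By sibling attribution (R3), Ingrid Dlamini is treated as also owning Beatriz Dlamini's interest in Halcyon Energy Co, giving 71% + 29% = 100%.
Chain via Slate Ventures LLC → Ironwood Media Ltd (R2): 76% × 49% × 21% = 7.8204% of Pinebrook Services GmbH.
Chain via Halcyon Energy Co. → Northgate Realty LP (R2): 100% × 75% × 53% = 39.75% of Pinebrook Services GmbH.
Aggregating (R1): 7.8204% + 39.75% = 47.5704%.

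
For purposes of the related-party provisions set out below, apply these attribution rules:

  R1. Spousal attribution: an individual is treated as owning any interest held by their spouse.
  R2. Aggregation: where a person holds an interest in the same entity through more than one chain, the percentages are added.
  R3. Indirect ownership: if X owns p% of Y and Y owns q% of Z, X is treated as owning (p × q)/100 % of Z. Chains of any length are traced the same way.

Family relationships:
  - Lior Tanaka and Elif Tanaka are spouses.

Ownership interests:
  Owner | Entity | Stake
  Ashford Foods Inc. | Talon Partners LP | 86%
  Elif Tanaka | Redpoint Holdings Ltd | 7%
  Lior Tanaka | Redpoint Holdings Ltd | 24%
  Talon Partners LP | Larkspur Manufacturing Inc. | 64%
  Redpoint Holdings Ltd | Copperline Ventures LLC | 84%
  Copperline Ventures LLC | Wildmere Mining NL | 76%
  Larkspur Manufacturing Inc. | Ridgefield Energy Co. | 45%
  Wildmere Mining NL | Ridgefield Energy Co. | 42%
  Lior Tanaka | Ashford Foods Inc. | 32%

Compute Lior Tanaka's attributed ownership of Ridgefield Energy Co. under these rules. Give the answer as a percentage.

16.237728%

By spousal attribution (R1), Lior Tanaka is treated as also owning Elif Tanaka's interest in Redpoint Holdings Ltd, giving 24% + 7% = 31%.
Chain via Ashford Foods Inc. → Talon Partners LP → Larkspur Manufacturing Inc. (R3): 32% × 86% × 64% × 45% = 7.92576% of Ridgefield Energy Co.
Chain via Redpoint Holdings Ltd → Copperline Ventures LLC → Wildmere Mining NL (R3): 31% × 84% × 76% × 42% = 8.311968% of Ridgefield Energy Co.
Aggregating (R2): 7.92576% + 8.311968% = 16.237728%.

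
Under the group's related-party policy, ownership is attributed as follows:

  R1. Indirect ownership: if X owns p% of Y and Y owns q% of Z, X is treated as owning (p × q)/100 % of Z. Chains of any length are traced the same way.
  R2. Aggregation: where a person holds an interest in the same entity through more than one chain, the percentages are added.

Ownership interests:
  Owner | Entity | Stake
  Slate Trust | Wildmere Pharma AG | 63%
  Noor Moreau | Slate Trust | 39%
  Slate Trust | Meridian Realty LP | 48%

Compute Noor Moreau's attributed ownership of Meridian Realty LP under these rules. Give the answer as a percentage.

Chain via Slate Trust (R1): 39% × 48% = 18.72% of Meridian Realty LP.

18.72%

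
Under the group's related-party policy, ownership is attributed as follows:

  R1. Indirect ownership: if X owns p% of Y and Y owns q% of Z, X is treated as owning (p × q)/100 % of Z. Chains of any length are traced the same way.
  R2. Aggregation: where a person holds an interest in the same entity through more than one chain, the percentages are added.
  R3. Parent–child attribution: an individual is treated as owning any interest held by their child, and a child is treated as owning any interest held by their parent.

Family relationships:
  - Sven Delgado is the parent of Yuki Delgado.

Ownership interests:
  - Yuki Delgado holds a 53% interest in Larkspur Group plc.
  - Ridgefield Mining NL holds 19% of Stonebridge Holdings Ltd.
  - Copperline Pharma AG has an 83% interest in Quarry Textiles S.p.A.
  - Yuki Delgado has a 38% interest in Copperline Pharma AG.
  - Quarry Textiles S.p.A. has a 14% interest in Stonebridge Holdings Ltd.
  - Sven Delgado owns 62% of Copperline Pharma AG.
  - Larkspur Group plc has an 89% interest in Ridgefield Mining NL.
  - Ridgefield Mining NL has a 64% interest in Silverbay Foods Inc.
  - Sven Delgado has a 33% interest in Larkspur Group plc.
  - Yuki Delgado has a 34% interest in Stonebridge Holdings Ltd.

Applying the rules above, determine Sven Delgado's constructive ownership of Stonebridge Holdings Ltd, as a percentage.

By parent–child attribution (R3), Sven Delgado is treated as also owning Yuki Delgado's interest in Copperline Pharma AG, giving 62% + 38% = 100%.
By parent–child attribution (R3), Sven Delgado is treated as also owning Yuki Delgado's interest in Larkspur Group plc, giving 33% + 53% = 86%.
By parent–child attribution (R3), Sven Delgado is treated as owning Yuki Delgado's 34% interest in Stonebridge Holdings Ltd.
Chain via Copperline Pharma AG → Quarry Textiles S.p.A. (R1): 100% × 83% × 14% = 11.62% of Stonebridge Holdings Ltd.
Chain via Larkspur Group plc → Ridgefield Mining NL (R1): 86% × 89% × 19% = 14.5426% of Stonebridge Holdings Ltd.
Direct interest in Stonebridge Holdings Ltd: 34%.
Aggregating (R2): 11.62% + 14.5426% + 34% = 60.1626%.

60.1626%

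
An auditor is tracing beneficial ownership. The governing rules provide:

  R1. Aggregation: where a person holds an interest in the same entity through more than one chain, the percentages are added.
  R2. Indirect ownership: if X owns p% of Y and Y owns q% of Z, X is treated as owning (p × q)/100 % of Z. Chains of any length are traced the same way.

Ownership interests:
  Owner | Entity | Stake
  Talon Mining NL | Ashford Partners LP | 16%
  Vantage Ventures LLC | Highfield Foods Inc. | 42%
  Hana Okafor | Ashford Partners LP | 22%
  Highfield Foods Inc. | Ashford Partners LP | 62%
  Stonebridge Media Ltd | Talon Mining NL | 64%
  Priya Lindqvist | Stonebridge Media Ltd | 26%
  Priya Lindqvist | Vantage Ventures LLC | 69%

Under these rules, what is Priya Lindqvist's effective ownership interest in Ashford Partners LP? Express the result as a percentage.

20.63%

Chain via Stonebridge Media Ltd → Talon Mining NL (R2): 26% × 64% × 16% = 2.6624% of Ashford Partners LP.
Chain via Vantage Ventures LLC → Highfield Foods Inc. (R2): 69% × 42% × 62% = 17.9676% of Ashford Partners LP.
Aggregating (R1): 2.6624% + 17.9676% = 20.63%.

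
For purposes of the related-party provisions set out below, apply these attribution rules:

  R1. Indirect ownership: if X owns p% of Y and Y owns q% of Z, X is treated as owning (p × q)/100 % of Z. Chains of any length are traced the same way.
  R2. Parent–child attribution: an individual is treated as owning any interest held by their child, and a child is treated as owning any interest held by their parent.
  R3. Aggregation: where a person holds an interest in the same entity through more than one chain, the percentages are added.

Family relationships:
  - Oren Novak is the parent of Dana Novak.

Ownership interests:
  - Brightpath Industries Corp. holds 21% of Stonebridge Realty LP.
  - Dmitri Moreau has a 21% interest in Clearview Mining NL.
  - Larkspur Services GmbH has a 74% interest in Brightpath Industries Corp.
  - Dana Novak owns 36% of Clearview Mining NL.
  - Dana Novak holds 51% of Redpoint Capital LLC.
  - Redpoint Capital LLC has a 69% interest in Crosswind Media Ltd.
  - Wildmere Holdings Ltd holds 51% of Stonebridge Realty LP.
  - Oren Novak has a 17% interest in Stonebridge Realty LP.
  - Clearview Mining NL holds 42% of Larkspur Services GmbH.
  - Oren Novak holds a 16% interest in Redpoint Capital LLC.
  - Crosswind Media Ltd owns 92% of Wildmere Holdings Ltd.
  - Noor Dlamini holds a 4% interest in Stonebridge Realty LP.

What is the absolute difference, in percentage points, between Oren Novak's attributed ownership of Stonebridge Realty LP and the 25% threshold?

By parent–child attribution (R2), Oren Novak is treated as also owning Dana Novak's interest in Redpoint Capital LLC, giving 16% + 51% = 67%.
By parent–child attribution (R2), Oren Novak is treated as owning Dana Novak's 36% interest in Clearview Mining NL.
Chain via Redpoint Capital LLC → Crosswind Media Ltd → Wildmere Holdings Ltd (R1): 67% × 69% × 92% × 51% = 21.691116% of Stonebridge Realty LP.
Direct interest in Stonebridge Realty LP: 17%.
Chain via Clearview Mining NL → Larkspur Services GmbH → Brightpath Industries Corp. (R1): 36% × 42% × 74% × 21% = 2.349648% of Stonebridge Realty LP.
Aggregating (R3): 21.691116% + 17% + 2.349648% = 41.040764%.
41.040764% exceeds the 25% threshold by 16.040764 percentage points.

16.040764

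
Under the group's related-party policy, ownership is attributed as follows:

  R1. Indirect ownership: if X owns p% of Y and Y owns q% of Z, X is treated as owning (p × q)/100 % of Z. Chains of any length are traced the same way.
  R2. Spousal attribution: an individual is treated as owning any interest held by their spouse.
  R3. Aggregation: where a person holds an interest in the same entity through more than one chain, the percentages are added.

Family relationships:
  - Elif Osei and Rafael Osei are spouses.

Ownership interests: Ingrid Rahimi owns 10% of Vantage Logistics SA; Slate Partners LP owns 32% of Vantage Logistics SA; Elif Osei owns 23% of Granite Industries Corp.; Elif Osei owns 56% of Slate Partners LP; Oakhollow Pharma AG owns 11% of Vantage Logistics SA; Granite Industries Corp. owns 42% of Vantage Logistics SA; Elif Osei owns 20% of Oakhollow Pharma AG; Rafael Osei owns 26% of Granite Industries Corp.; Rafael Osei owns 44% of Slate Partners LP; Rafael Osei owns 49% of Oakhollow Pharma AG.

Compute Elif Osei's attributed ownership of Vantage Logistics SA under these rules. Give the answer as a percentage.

By spousal attribution (R2), Elif Osei is treated as also owning Rafael Osei's interest in Granite Industries Corp, giving 23% + 26% = 49%.
By spousal attribution (R2), Elif Osei is treated as also owning Rafael Osei's interest in Oakhollow Pharma AG, giving 20% + 49% = 69%.
By spousal attribution (R2), Elif Osei is treated as also owning Rafael Osei's interest in Slate Partners LP, giving 56% + 44% = 100%.
Chain via Granite Industries Corp. (R1): 49% × 42% = 20.58% of Vantage Logistics SA.
Chain via Oakhollow Pharma AG (R1): 69% × 11% = 7.59% of Vantage Logistics SA.
Chain via Slate Partners LP (R1): 100% × 32% = 32% of Vantage Logistics SA.
Aggregating (R3): 20.58% + 7.59% + 32% = 60.17%.

60.17%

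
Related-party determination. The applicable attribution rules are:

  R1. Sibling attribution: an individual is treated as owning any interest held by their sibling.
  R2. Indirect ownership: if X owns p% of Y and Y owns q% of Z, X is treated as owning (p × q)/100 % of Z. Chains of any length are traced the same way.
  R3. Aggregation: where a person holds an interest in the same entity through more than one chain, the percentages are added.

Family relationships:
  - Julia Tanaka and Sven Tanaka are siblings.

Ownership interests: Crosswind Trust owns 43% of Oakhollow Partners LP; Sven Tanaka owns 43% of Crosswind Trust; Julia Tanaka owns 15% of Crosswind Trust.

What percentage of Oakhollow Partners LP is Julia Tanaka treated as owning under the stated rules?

24.94%

By sibling attribution (R1), Julia Tanaka is treated as also owning Sven Tanaka's interest in Crosswind Trust, giving 15% + 43% = 58%.
Chain via Crosswind Trust (R2): 58% × 43% = 24.94% of Oakhollow Partners LP.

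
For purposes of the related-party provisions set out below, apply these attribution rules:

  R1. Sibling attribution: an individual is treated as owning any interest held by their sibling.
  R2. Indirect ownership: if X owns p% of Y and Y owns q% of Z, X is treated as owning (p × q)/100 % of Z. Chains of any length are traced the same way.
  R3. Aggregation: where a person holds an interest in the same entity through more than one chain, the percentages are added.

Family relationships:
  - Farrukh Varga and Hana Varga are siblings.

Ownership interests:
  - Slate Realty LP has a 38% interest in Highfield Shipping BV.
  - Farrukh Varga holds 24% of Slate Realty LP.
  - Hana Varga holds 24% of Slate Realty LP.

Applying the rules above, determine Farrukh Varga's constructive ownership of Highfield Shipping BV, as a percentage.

By sibling attribution (R1), Farrukh Varga is treated as also owning Hana Varga's interest in Slate Realty LP, giving 24% + 24% = 48%.
Chain via Slate Realty LP (R2): 48% × 38% = 18.24% of Highfield Shipping BV.

18.24%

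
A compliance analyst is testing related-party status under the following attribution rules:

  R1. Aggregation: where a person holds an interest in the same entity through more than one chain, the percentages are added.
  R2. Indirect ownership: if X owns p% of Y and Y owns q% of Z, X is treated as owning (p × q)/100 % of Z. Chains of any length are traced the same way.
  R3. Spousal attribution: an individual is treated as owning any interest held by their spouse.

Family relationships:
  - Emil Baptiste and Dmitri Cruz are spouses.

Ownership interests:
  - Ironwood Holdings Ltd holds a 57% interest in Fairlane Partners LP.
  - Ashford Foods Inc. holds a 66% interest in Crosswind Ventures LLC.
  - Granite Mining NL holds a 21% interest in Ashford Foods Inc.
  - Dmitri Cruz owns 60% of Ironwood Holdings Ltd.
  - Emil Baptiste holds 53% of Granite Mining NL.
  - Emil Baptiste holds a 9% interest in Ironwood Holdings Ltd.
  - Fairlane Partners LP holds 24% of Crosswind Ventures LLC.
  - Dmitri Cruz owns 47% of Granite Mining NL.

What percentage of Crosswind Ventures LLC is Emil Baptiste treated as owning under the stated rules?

By spousal attribution (R3), Emil Baptiste is treated as also owning Dmitri Cruz's interest in Ironwood Holdings Ltd, giving 9% + 60% = 69%.
By spousal attribution (R3), Emil Baptiste is treated as also owning Dmitri Cruz's interest in Granite Mining NL, giving 53% + 47% = 100%.
Chain via Ironwood Holdings Ltd → Fairlane Partners LP (R2): 69% × 57% × 24% = 9.4392% of Crosswind Ventures LLC.
Chain via Granite Mining NL → Ashford Foods Inc. (R2): 100% × 21% × 66% = 13.86% of Crosswind Ventures LLC.
Aggregating (R1): 9.4392% + 13.86% = 23.2992%.

23.2992%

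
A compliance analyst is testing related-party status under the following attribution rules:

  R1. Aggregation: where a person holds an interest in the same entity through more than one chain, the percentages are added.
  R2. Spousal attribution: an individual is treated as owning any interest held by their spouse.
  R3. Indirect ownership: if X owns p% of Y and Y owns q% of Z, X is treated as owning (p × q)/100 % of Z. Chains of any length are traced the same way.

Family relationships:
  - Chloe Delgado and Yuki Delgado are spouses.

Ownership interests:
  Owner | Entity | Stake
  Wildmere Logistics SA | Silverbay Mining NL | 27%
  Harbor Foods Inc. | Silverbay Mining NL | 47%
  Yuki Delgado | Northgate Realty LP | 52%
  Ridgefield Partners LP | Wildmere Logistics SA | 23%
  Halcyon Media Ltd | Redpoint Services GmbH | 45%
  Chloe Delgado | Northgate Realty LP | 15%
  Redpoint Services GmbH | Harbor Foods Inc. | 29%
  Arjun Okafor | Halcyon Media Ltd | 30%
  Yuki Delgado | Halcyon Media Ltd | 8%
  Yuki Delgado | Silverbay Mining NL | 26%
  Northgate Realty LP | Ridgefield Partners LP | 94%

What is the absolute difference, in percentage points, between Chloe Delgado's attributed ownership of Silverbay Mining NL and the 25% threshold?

5.401738

By spousal attribution (R2), Chloe Delgado is treated as also owning Yuki Delgado's interest in Northgate Realty LP, giving 15% + 52% = 67%.
By spousal attribution (R2), Chloe Delgado is treated as owning Yuki Delgado's 8% interest in Halcyon Media Ltd.
By spousal attribution (R2), Chloe Delgado is treated as owning Yuki Delgado's 26% interest in Silverbay Mining NL.
Chain via Northgate Realty LP → Ridgefield Partners LP → Wildmere Logistics SA (R3): 67% × 94% × 23% × 27% = 3.911058% of Silverbay Mining NL.
Chain via Halcyon Media Ltd → Redpoint Services GmbH → Harbor Foods Inc. (R3): 8% × 45% × 29% × 47% = 0.49068% of Silverbay Mining NL.
Direct interest in Silverbay Mining NL: 26%.
Aggregating (R1): 3.911058% + 0.49068% + 26% = 30.401738%.
30.401738% exceeds the 25% threshold by 5.401738 percentage points.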